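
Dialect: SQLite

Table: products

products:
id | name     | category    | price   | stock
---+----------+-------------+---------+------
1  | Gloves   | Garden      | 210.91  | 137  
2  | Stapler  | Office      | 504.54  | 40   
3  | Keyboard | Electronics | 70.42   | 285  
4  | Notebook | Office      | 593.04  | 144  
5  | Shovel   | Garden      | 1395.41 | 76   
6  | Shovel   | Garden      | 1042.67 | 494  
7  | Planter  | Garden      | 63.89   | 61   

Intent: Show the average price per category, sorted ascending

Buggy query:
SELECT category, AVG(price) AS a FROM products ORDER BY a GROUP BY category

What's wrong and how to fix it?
Bug: ORDER BY appears before GROUP BY; SQL clause order requires GROUP BY first

Fix: Move ORDER BY to the end, after GROUP BY

Corrected query:
SELECT category, AVG(price) AS a FROM products GROUP BY category ORDER BY a

Result:
category    | a     
------------+-------
Electronics | 70.42 
Office      | 548.79
Garden      | 678.22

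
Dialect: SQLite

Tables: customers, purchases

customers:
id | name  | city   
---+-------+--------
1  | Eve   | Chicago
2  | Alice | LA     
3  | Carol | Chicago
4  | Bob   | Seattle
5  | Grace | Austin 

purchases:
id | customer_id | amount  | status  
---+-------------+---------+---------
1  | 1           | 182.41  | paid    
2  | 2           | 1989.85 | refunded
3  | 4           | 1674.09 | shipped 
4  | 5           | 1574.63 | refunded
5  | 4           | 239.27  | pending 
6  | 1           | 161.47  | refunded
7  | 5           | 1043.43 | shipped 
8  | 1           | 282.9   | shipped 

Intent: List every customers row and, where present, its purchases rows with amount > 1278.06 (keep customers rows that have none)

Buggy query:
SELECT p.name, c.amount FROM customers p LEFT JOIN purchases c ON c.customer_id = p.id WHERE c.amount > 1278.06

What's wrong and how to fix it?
Bug: Filtering c.amount in WHERE discards the NULL rows produced by LEFT JOIN, turning it into an inner join

Fix: Move the right-table condition into the ON clause so unmatched parents are kept

Corrected query:
SELECT p.name, c.amount FROM customers p LEFT JOIN purchases c ON c.customer_id = p.id AND c.amount > 1278.06

Result:
name  | amount 
------+--------
Eve   | NULL   
Alice | 1989.85
Carol | NULL   
Bob   | 1674.09
Grace | 1574.63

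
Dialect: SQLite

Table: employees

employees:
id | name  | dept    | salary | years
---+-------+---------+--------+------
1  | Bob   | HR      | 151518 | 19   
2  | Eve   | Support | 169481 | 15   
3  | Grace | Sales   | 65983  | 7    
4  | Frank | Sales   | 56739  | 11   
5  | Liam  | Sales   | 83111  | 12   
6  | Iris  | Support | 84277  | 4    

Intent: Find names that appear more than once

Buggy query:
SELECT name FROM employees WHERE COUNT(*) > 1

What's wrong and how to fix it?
Bug: COUNT(*) is an aggregate and cannot be used in WHERE

Fix: Group first, then use HAVING for the count condition

Corrected query:
SELECT name FROM employees GROUP BY name HAVING COUNT(*) > 1

Result:
(no rows)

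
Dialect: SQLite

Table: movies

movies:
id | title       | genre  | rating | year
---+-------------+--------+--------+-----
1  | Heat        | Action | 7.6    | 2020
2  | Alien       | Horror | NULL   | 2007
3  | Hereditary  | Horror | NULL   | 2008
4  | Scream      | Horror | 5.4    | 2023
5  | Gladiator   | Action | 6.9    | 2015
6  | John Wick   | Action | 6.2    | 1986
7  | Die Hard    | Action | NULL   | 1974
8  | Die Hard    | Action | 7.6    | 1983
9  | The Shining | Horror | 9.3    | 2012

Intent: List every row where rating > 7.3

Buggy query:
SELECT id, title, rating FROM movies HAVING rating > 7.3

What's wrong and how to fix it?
Bug: HAVING filters the output of aggregation, but this query has no GROUP BY and no aggregate functions, so SQLite rejects it (HAVING clause on a non-aggregate query); the condition here is per row

Fix: Use WHERE for row-level filtering

Corrected query:
SELECT id, title, rating FROM movies WHERE rating > 7.3

Result:
id | title       | rating
---+-------------+-------
1  | Heat        | 7.6   
8  | Die Hard    | 7.6   
9  | The Shining | 9.3   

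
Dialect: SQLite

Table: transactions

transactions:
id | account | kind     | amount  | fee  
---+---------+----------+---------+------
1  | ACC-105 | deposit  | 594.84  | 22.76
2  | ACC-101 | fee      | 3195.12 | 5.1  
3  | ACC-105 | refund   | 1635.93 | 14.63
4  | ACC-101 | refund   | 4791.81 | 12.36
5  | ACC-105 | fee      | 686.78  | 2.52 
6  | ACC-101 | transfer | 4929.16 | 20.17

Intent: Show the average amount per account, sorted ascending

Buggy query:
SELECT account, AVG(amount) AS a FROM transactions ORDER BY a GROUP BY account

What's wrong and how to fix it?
Bug: GROUP BY must precede ORDER BY

Fix: Move ORDER BY to the end, after GROUP BY

Corrected query:
SELECT account, AVG(amount) AS a FROM transactions GROUP BY account ORDER BY a

Result:
account | a          
--------+------------
ACC-105 | 972.516667 
ACC-101 | 4305.363333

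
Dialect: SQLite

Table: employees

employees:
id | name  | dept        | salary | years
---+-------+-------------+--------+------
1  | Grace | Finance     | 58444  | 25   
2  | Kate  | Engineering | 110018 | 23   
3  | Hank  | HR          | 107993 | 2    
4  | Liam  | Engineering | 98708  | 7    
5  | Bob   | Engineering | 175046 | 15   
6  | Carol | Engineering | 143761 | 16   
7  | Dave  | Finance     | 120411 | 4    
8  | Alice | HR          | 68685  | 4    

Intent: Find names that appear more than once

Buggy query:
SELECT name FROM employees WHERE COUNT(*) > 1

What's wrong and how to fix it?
Bug: WHERE can't reference COUNT(*); aggregates are computed after WHERE

Fix: GROUP BY name, then filter groups with HAVING COUNT(*) > 1

Corrected query:
SELECT name FROM employees GROUP BY name HAVING COUNT(*) > 1

Result:
(no rows)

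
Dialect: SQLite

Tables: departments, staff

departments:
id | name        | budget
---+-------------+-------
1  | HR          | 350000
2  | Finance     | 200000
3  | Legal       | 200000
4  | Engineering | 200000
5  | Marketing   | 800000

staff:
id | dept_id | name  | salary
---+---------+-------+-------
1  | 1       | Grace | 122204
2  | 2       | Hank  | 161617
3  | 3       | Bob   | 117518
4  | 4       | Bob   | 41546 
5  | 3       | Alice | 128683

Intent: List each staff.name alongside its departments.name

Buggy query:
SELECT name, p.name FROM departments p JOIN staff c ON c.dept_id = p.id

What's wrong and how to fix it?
Bug: Both tables have a 'name' column; the unqualified reference is ambiguous

Fix: Prefix ambiguous columns with the table alias

Corrected query:
SELECT c.name, p.name FROM departments p JOIN staff c ON c.dept_id = p.id

Result:
name  | name       
------+------------
Grace | HR         
Hank  | Finance    
Bob   | Legal      
Bob   | Engineering
Alice | Legal      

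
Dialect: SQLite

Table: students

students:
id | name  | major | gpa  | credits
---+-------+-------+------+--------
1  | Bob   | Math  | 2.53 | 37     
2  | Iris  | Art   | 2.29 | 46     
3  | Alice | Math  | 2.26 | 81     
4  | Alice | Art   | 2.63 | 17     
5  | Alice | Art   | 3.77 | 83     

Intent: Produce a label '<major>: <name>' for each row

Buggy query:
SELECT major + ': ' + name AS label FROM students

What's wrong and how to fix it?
Bug: '+' is numeric addition; on text columns SQLite converts them to 0 instead of concatenating

Fix: Replace + with || to concatenate text

Corrected query:
SELECT major || ': ' || name AS label FROM students

Result:
label      
-----------
Math: Bob  
Art: Iris  
Math: Alice
Art: Alice 
Art: Alice 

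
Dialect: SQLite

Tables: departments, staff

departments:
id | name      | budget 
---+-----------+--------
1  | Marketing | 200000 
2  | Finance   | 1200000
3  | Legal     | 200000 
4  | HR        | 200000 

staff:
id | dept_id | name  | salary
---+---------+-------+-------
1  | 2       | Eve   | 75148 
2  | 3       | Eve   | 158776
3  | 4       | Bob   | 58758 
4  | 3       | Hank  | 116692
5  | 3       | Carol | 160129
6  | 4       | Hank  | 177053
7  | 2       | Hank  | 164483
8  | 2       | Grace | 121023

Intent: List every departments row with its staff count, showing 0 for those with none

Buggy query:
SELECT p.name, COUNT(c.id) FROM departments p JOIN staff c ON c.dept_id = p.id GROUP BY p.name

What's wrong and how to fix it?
Bug: INNER JOIN drops departments rows that have no matching staff rows

Fix: Use LEFT JOIN so parents without children still appear (COUNT(c.id) gives 0)

Corrected query:
SELECT p.name, COUNT(c.id) FROM departments p LEFT JOIN staff c ON c.dept_id = p.id GROUP BY p.name

Result:
name      | COUNT(c.id)
----------+------------
Finance   | 3          
HR        | 2          
Legal     | 3          
Marketing | 0          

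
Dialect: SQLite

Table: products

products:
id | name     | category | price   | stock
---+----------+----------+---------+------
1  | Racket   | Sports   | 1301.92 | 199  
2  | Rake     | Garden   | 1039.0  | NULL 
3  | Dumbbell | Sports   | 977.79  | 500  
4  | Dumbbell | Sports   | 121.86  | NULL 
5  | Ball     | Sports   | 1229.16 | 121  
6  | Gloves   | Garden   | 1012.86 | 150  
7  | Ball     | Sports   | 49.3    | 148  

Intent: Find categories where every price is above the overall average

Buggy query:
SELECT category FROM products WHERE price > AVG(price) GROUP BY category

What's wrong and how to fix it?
Bug: AVG() is an aggregate; it can't sit directly in WHERE

Fix: Compute the overall average in a scalar subquery and compare each group's MIN against it in HAVING

Corrected query:
SELECT category FROM products GROUP BY category HAVING MIN(price) > (SELECT AVG(price) FROM products)

Result:
category
--------
Garden  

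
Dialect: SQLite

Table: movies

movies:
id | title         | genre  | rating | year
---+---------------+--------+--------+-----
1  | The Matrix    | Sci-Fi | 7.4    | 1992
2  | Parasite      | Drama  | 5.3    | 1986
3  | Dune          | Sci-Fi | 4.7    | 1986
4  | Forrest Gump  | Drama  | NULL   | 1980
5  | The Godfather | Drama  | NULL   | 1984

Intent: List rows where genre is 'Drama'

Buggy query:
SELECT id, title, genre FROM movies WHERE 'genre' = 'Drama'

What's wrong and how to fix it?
Bug: 'genre' in single quotes is a string literal, not the column; the comparison is literal-vs-literal and never true

Fix: Reference the column as genre without single quotes

Corrected query:
SELECT id, title, genre FROM movies WHERE genre = 'Drama'

Result:
id | title         | genre
---+---------------+------
2  | Parasite      | Drama
4  | Forrest Gump  | Drama
5  | The Godfather | Drama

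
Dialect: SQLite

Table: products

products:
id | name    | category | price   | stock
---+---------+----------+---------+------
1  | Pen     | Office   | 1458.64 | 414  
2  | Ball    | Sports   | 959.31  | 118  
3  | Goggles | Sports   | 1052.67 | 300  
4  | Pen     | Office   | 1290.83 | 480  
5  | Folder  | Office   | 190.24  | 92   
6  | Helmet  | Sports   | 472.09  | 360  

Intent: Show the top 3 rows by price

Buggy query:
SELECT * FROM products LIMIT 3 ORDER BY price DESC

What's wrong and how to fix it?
Bug: ORDER BY cannot follow LIMIT; LIMIT is the final clause

Fix: Swap the clauses: ORDER BY first, then LIMIT

Corrected query:
SELECT * FROM products ORDER BY price DESC LIMIT 3

Result:
id | name    | category | price   | stock
---+---------+----------+---------+------
1  | Pen     | Office   | 1458.64 | 414  
4  | Pen     | Office   | 1290.83 | 480  
3  | Goggles | Sports   | 1052.67 | 300  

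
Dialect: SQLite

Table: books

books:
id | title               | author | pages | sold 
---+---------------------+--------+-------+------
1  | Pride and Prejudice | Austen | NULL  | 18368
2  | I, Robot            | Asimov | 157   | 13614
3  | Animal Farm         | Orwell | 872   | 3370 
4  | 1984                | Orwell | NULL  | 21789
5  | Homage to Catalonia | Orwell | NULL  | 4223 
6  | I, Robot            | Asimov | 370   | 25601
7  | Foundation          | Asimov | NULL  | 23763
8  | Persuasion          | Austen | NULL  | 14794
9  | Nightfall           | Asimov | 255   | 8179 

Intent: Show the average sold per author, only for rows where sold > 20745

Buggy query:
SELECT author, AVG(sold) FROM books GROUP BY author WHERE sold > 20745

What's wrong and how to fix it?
Bug: WHERE cannot follow GROUP BY

Fix: Place WHERE between FROM and GROUP BY

Corrected query:
SELECT author, AVG(sold) FROM books WHERE sold > 20745 GROUP BY author

Result:
author | AVG(sold)
-------+----------
Asimov | 24682    
Orwell | 21789    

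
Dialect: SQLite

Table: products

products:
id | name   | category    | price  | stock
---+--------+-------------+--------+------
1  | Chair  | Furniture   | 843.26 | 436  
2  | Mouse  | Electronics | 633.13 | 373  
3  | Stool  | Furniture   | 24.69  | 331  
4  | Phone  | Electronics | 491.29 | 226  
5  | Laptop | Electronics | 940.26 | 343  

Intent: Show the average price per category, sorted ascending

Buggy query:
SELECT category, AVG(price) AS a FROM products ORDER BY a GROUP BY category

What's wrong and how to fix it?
Bug: GROUP BY must precede ORDER BY

Fix: Move ORDER BY to the end, after GROUP BY

Corrected query:
SELECT category, AVG(price) AS a FROM products GROUP BY category ORDER BY a

Result:
category    | a         
------------+-----------
Furniture   | 433.975   
Electronics | 688.226667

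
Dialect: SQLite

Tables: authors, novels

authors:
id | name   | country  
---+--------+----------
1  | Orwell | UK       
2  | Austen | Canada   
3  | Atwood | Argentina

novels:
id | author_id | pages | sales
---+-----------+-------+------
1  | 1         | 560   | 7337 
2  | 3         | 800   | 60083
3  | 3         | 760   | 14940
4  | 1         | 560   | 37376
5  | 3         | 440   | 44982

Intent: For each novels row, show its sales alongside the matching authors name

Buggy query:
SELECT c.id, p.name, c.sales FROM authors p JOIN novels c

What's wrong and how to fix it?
Bug: JOIN with no ON clause produces a cartesian product; every novels row pairs with every authors row

Fix: Add ON c.author_id = p.id to the JOIN

Corrected query:
SELECT c.id, p.name, c.sales FROM authors p JOIN novels c ON c.author_id = p.id

Result:
id | name   | sales
---+--------+------
1  | Orwell | 7337 
2  | Atwood | 60083
3  | Atwood | 14940
4  | Orwell | 37376
5  | Atwood | 44982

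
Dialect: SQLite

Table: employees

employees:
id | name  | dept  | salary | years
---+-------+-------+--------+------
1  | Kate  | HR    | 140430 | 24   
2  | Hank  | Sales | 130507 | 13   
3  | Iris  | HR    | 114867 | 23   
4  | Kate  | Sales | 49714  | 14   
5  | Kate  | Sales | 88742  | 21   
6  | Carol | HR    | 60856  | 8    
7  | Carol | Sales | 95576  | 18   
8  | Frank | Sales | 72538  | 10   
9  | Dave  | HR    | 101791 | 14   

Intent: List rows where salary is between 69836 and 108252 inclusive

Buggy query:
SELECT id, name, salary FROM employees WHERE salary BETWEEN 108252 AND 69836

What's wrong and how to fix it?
Bug: BETWEEN expects the lower bound first; with 108252 AND 69836 the range is empty

Fix: Write BETWEEN 69836 AND 108252

Corrected query:
SELECT id, name, salary FROM employees WHERE salary BETWEEN 69836 AND 108252

Result:
id | name  | salary
---+-------+-------
5  | Kate  | 88742 
7  | Carol | 95576 
8  | Frank | 72538 
9  | Dave  | 101791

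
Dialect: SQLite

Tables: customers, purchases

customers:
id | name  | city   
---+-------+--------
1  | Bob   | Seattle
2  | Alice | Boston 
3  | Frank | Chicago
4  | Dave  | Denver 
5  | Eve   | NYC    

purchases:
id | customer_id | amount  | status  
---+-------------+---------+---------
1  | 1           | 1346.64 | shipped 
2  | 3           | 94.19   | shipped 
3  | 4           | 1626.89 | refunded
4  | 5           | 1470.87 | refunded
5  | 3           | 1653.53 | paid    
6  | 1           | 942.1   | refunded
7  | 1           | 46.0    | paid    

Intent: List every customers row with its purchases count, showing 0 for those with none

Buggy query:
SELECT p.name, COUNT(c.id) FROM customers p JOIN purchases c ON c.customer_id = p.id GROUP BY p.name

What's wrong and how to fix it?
Bug: INNER JOIN drops customers rows that have no matching purchases rows

Fix: Switch to LEFT JOIN to retain unmatched parent rows

Corrected query:
SELECT p.name, COUNT(c.id) FROM customers p LEFT JOIN purchases c ON c.customer_id = p.id GROUP BY p.name

Result:
name  | COUNT(c.id)
------+------------
Alice | 0          
Bob   | 3          
Dave  | 1          
Eve   | 1          
Frank | 2          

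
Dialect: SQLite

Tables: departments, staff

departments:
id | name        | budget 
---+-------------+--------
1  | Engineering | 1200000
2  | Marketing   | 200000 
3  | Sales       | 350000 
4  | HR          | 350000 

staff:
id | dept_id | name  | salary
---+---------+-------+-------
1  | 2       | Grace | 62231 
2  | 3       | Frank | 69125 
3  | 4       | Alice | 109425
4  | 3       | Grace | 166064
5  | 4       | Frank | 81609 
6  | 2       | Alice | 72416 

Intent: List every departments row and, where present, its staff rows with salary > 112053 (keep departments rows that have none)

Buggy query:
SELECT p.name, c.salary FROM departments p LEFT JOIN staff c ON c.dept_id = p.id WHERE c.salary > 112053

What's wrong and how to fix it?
Bug: A WHERE condition on the right-hand table after LEFT JOIN drops unmatched parents

Fix: Put 'c.salary > 112053' in the JOIN's ON clause instead of WHERE

Corrected query:
SELECT p.name, c.salary FROM departments p LEFT JOIN staff c ON c.dept_id = p.id AND c.salary > 112053

Result:
name        | salary
------------+-------
Engineering | NULL  
Marketing   | NULL  
Sales       | 166064
HR          | NULL  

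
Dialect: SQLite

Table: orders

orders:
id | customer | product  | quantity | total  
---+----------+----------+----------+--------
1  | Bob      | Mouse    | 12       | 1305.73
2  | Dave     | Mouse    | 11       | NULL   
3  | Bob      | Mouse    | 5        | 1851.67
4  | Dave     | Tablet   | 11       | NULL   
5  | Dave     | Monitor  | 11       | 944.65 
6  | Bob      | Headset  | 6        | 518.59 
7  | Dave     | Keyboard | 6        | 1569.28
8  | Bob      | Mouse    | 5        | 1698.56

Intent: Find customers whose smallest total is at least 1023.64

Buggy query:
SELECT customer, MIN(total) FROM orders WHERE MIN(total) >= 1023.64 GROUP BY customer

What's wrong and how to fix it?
Bug: Aggregates like MIN are computed per group after WHERE runs

Fix: Use HAVING for the per-group MIN condition

Corrected query:
SELECT customer, MIN(total) FROM orders GROUP BY customer HAVING MIN(total) >= 1023.64

Result:
(no rows)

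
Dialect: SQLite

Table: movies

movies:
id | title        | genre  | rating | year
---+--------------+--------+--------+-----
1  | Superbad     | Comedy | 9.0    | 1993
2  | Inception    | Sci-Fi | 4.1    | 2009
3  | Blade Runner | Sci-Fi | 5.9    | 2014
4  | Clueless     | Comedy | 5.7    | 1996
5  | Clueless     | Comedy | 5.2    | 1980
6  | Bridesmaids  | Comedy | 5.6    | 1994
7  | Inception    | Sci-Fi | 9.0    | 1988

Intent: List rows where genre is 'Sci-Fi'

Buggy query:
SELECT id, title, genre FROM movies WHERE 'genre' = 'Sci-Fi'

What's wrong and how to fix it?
Bug: Single quotes denote string literals in SQL; the column name is being compared as a constant string

Fix: Reference the column as genre without single quotes

Corrected query:
SELECT id, title, genre FROM movies WHERE genre = 'Sci-Fi'

Result:
id | title        | genre 
---+--------------+-------
2  | Inception    | Sci-Fi
3  | Blade Runner | Sci-Fi
7  | Inception    | Sci-Fi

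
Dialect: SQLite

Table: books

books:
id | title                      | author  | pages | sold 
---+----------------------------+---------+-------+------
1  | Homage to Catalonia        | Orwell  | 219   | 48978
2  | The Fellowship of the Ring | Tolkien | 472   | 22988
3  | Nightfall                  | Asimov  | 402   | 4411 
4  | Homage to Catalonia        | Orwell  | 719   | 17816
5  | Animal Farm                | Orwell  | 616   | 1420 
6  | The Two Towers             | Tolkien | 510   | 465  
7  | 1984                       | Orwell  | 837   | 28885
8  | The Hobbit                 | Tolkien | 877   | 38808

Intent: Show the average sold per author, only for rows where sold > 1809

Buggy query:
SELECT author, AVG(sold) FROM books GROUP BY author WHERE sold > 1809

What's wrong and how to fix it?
Bug: Row-level WHERE must come before GROUP BY in the clause order

Fix: Move the WHERE clause before GROUP BY

Corrected query:
SELECT author, AVG(sold) FROM books WHERE sold > 1809 GROUP BY author

Result:
author  | AVG(sold)
--------+----------
Asimov  | 4411     
Orwell  | 31893    
Tolkien | 30898    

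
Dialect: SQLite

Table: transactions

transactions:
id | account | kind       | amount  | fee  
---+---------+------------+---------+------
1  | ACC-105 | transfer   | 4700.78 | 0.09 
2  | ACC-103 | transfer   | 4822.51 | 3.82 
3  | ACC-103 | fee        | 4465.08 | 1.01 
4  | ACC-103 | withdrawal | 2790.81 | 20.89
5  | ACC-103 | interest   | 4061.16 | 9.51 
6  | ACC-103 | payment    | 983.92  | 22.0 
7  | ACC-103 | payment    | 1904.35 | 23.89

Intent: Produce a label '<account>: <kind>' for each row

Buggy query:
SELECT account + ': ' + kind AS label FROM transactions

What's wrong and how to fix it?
Bug: SQLite uses || for string concatenation; + coerces text to numbers (yielding 0)

Fix: Use the || operator for string concatenation

Corrected query:
SELECT account || ': ' || kind AS label FROM transactions

Result:
label              
-------------------
ACC-105: transfer  
ACC-103: transfer  
ACC-103: fee       
ACC-103: withdrawal
ACC-103: interest  
ACC-103: payment   
ACC-103: payment   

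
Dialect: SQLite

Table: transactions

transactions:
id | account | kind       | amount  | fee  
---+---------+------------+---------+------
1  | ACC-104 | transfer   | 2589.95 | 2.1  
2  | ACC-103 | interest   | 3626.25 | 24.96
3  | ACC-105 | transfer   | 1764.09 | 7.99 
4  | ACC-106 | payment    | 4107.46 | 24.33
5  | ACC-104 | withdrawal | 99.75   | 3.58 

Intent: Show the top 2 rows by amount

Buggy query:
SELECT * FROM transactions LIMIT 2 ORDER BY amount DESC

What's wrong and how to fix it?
Bug: LIMIT must come after ORDER BY

Fix: Sort with ORDER BY, then apply LIMIT

Corrected query:
SELECT * FROM transactions ORDER BY amount DESC LIMIT 2

Result:
id | account | kind     | amount  | fee  
---+---------+----------+---------+------
4  | ACC-106 | payment  | 4107.46 | 24.33
2  | ACC-103 | interest | 3626.25 | 24.96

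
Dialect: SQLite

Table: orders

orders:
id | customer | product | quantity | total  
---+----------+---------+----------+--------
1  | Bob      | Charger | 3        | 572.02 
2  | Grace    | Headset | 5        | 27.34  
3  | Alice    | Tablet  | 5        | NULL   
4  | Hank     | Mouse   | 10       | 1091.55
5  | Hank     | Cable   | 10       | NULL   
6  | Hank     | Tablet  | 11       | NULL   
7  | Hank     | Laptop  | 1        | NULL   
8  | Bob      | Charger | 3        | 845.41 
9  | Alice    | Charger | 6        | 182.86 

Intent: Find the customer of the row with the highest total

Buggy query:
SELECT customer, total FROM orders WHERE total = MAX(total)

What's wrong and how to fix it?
Bug: MAX(total) is an aggregate and cannot be used directly in WHERE

Fix: Wrap MAX in a scalar subquery so WHERE compares against a single value

Corrected query:
SELECT customer, total FROM orders WHERE total = (SELECT MAX(total) FROM orders)

Result:
customer | total  
---------+--------
Hank     | 1091.55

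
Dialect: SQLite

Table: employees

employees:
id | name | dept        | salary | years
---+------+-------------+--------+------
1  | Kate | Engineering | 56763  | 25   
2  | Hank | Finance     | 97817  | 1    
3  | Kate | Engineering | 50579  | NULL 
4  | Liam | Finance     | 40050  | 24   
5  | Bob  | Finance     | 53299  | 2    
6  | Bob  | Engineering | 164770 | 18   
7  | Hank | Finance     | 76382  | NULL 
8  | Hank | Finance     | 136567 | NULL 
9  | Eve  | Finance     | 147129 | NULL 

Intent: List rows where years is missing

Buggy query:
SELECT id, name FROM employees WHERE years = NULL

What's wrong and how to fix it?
Bug: '= NULL' is always unknown in SQL three-valued logic, so no rows match

Fix: Replace '= NULL' with 'IS NULL'

Corrected query:
SELECT id, name FROM employees WHERE years IS NULL

Result:
id | name
---+-----
3  | Kate
7  | Hank
8  | Hank
9  | Eve 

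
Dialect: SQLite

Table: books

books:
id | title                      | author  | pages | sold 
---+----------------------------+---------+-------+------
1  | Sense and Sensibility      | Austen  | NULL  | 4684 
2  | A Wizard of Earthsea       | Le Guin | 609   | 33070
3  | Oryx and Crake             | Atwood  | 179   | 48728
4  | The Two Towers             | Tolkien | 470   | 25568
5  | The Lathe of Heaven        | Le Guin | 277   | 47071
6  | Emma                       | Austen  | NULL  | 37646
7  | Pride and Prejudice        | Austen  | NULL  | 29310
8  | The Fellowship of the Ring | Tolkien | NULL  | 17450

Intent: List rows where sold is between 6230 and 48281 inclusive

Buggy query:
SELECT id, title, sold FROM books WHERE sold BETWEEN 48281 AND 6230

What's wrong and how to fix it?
Bug: BETWEEN expects the lower bound first; with 48281 AND 6230 the range is empty

Fix: Write BETWEEN 6230 AND 48281

Corrected query:
SELECT id, title, sold FROM books WHERE sold BETWEEN 6230 AND 48281

Result:
id | title                      | sold 
---+----------------------------+------
2  | A Wizard of Earthsea       | 33070
4  | The Two Towers             | 25568
5  | The Lathe of Heaven        | 47071
6  | Emma                       | 37646
7  | Pride and Prejudice        | 29310
8  | The Fellowship of the Ring | 17450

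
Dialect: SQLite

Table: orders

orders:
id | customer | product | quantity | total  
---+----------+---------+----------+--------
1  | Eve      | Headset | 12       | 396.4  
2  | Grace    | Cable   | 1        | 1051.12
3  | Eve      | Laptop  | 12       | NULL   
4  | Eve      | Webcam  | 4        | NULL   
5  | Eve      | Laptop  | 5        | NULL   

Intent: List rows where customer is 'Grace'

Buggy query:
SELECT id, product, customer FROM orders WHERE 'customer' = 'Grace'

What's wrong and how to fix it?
Bug: Single quotes denote string literals in SQL; the column name is being compared as a constant string

Fix: Remove the quotes around the column name (or use double quotes for an identifier)

Corrected query:
SELECT id, product, customer FROM orders WHERE customer = 'Grace'

Result:
id | product | customer
---+---------+---------
2  | Cable   | Grace   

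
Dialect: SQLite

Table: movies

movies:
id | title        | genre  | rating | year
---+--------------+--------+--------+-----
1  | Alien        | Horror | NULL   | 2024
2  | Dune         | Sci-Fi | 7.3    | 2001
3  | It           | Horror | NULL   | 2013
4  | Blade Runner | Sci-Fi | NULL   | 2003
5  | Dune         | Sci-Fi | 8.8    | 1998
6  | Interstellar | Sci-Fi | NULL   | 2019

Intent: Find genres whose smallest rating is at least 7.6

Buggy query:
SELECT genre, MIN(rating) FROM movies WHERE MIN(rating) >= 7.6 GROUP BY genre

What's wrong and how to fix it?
Bug: MIN() in WHERE is a misuse of aggregate

Fix: Replace WHERE with HAVING after the GROUP BY

Corrected query:
SELECT genre, MIN(rating) FROM movies GROUP BY genre HAVING MIN(rating) >= 7.6

Result:
(no rows)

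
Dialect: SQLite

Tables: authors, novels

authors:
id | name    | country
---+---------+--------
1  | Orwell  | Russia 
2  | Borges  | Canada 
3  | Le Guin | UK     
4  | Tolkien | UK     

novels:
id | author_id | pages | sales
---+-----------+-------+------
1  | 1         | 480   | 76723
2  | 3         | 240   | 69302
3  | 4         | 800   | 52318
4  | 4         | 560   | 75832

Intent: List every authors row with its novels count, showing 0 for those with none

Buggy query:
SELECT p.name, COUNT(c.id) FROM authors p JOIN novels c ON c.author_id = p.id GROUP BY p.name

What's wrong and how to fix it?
Bug: INNER JOIN drops authors rows that have no matching novels rows

Fix: Switch to LEFT JOIN to retain unmatched parent rows

Corrected query:
SELECT p.name, COUNT(c.id) FROM authors p LEFT JOIN novels c ON c.author_id = p.id GROUP BY p.name

Result:
name    | COUNT(c.id)
--------+------------
Borges  | 0          
Le Guin | 1          
Orwell  | 1          
Tolkien | 2          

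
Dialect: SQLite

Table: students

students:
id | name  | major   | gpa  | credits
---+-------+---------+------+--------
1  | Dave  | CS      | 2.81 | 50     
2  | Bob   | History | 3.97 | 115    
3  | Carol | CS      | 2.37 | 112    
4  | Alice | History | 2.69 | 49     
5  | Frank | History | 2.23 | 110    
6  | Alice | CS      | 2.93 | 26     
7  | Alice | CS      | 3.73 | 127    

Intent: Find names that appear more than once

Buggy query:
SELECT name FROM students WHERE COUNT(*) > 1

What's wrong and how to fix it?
Bug: COUNT(*) is an aggregate and cannot be used in WHERE

Fix: Group first, then use HAVING for the count condition

Corrected query:
SELECT name FROM students GROUP BY name HAVING COUNT(*) > 1

Result:
name 
-----
Alice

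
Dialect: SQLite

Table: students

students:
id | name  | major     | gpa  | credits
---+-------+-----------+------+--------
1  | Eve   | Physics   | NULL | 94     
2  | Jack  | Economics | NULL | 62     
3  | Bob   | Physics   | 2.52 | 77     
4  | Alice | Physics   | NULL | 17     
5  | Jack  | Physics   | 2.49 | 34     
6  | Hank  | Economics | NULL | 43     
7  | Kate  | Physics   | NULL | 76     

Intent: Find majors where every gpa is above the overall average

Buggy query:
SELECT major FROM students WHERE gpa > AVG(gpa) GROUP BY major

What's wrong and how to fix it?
Bug: WHERE evaluates per row before aggregation, so AVG() is unavailable

Fix: Use a subquery for AVG and a HAVING MIN(...) filter so the condition holds for every row in the group

Corrected query:
SELECT major FROM students GROUP BY major HAVING MIN(gpa) > (SELECT AVG(gpa) FROM students)

Result:
(no rows)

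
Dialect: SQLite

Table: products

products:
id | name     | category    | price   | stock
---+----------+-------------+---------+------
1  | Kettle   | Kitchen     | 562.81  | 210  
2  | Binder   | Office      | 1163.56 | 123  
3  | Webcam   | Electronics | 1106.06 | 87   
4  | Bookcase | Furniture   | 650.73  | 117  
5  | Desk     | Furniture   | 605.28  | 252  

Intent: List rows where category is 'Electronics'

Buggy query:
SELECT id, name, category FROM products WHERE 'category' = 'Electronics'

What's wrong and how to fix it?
Bug: 'category' in single quotes is a string literal, not the column; the comparison is literal-vs-literal and never true

Fix: Remove the quotes around the column name (or use double quotes for an identifier)

Corrected query:
SELECT id, name, category FROM products WHERE category = 'Electronics'

Result:
id | name   | category   
---+--------+------------
3  | Webcam | Electronics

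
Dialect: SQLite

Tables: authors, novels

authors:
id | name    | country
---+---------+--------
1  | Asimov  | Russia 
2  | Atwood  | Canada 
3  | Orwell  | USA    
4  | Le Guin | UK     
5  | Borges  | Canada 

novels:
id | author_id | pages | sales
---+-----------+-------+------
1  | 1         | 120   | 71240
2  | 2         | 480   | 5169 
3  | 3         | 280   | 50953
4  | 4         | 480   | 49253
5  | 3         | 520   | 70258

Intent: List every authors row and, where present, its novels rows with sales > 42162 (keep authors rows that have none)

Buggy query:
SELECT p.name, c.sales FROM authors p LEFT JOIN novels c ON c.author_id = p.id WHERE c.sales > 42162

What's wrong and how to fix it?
Bug: Filtering c.sales in WHERE discards the NULL rows produced by LEFT JOIN, turning it into an inner join

Fix: Put 'c.sales > 42162' in the JOIN's ON clause instead of WHERE

Corrected query:
SELECT p.name, c.sales FROM authors p LEFT JOIN novels c ON c.author_id = p.id AND c.sales > 42162

Result:
name    | sales
--------+------
Asimov  | 71240
Atwood  | NULL 
Orwell  | 50953
Orwell  | 70258
Le Guin | 49253
Borges  | NULL 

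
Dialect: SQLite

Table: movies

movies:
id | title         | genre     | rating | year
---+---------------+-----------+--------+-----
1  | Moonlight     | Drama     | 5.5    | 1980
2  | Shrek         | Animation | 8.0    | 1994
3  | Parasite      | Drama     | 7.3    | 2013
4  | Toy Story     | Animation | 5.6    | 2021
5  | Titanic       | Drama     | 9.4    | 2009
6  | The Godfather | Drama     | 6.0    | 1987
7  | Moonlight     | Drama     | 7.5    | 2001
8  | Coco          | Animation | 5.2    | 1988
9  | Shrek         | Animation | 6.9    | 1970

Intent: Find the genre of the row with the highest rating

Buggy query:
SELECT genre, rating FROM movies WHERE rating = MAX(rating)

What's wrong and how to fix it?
Bug: WHERE is evaluated per row; an aggregate over the whole table isn't defined there

Fix: Use a subquery: WHERE rating = (SELECT MAX(rating) FROM movies)

Corrected query:
SELECT genre, rating FROM movies WHERE rating = (SELECT MAX(rating) FROM movies)

Result:
genre | rating
------+-------
Drama | 9.4   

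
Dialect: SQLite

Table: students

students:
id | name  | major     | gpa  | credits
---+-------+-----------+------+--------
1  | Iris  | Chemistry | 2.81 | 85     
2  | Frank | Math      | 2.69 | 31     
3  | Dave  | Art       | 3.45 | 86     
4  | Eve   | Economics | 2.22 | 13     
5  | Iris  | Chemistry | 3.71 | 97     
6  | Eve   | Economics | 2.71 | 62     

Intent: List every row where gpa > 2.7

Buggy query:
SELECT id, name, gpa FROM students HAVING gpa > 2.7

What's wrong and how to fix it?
Bug: This is a non-aggregate query (no GROUP BY, no aggregates), so in SQLite the HAVING clause is invalid here; a row-level condition belongs in WHERE

Fix: Use WHERE for row-level filtering

Corrected query:
SELECT id, name, gpa FROM students WHERE gpa > 2.7

Result:
id | name | gpa 
---+------+-----
1  | Iris | 2.81
3  | Dave | 3.45
5  | Iris | 3.71
6  | Eve  | 2.71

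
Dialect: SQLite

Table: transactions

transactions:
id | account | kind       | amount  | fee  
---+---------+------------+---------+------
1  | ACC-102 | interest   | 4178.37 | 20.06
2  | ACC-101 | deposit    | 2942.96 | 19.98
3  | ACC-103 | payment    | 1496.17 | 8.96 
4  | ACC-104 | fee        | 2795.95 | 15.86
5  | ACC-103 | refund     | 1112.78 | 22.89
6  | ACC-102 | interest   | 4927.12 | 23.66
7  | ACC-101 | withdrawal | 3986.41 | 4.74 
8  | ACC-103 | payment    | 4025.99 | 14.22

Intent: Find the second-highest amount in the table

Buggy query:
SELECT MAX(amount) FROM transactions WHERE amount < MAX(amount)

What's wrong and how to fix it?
Bug: The inner MAX is an aggregate inside WHERE, which is not allowed

Fix: Put the inner MAX in a scalar subquery

Corrected query:
SELECT MAX(amount) FROM transactions WHERE amount < (SELECT MAX(amount) FROM transactions)

Result:
MAX(amount)
-----------
4178.37    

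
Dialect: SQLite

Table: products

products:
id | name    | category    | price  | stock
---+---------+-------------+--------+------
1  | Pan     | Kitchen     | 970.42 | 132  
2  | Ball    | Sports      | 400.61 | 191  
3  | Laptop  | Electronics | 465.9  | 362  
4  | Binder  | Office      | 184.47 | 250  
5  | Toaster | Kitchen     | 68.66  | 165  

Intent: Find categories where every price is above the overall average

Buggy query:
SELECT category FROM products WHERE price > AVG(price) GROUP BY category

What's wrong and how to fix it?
Bug: WHERE evaluates per row before aggregation, so AVG() is unavailable

Fix: Use a subquery for AVG and a HAVING MIN(...) filter so the condition holds for every row in the group

Corrected query:
SELECT category FROM products GROUP BY category HAVING MIN(price) > (SELECT AVG(price) FROM products)

Result:
category   
-----------
Electronics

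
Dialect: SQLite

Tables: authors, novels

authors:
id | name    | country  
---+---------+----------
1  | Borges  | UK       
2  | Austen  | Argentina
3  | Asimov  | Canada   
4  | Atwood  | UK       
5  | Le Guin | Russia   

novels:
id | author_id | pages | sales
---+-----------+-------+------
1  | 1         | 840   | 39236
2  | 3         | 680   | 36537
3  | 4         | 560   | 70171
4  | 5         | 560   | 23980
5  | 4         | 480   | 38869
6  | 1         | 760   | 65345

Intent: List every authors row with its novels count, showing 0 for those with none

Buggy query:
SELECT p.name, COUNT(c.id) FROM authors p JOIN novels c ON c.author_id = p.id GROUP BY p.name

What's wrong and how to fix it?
Bug: INNER JOIN drops authors rows that have no matching novels rows

Fix: Switch to LEFT JOIN to retain unmatched parent rows

Corrected query:
SELECT p.name, COUNT(c.id) FROM authors p LEFT JOIN novels c ON c.author_id = p.id GROUP BY p.name

Result:
name    | COUNT(c.id)
--------+------------
Asimov  | 1          
Atwood  | 2          
Austen  | 0          
Borges  | 2          
Le Guin | 1          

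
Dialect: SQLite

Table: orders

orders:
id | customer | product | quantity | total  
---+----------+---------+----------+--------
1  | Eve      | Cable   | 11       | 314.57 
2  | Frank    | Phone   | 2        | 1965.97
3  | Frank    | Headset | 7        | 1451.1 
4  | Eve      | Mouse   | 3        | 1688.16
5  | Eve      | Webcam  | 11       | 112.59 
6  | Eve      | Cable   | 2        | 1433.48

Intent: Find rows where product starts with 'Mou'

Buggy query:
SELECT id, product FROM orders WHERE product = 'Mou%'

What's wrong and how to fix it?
Bug: '=' compares the literal string including the % character; pattern matching needs LIKE

Fix: Replace '=' with LIKE so 'Mou%' is treated as a pattern

Corrected query:
SELECT id, product FROM orders WHERE product LIKE 'Mou%'

Result:
id | product
---+--------
4  | Mouse  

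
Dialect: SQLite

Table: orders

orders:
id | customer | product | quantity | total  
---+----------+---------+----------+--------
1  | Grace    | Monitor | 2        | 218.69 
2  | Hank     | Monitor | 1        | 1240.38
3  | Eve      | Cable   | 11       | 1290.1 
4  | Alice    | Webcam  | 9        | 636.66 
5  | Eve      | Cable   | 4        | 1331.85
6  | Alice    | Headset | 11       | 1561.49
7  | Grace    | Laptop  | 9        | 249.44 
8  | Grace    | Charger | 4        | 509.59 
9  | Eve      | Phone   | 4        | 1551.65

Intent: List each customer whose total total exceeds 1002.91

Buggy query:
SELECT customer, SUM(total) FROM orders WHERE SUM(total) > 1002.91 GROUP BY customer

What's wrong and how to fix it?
Bug: Aggregate functions cannot appear in a WHERE clause

Fix: Move the aggregate condition to a HAVING clause

Corrected query:
SELECT customer, SUM(total) FROM orders GROUP BY customer HAVING SUM(total) > 1002.91

Result:
customer | SUM(total)
---------+-----------
Alice    | 2198.15   
Eve      | 4173.6    
Hank     | 1240.38   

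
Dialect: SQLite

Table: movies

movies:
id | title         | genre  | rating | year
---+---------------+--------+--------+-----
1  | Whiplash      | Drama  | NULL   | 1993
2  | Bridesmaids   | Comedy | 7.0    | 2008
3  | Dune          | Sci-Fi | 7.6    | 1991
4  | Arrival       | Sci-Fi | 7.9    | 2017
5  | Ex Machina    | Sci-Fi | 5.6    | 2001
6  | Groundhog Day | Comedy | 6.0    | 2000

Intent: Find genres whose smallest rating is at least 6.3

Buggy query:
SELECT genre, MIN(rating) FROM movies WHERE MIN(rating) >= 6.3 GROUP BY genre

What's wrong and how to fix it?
Bug: Aggregates like MIN are computed per group after WHERE runs

Fix: Replace WHERE with HAVING after the GROUP BY

Corrected query:
SELECT genre, MIN(rating) FROM movies GROUP BY genre HAVING MIN(rating) >= 6.3

Result:
(no rows)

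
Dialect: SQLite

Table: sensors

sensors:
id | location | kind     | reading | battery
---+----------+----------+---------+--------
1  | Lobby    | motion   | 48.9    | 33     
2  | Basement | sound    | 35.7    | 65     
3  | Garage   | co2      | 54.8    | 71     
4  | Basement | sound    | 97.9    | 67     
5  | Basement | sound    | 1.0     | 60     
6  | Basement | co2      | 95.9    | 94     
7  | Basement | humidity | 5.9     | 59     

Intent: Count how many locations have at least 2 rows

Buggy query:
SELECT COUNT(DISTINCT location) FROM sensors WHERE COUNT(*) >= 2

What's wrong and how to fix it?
Bug: WHERE filters individual rows, not groups, so a group-level COUNT is invalid there

Fix: Group first with HAVING COUNT(*) >= 2, then COUNT the resulting groups

Corrected query:
SELECT COUNT(*) FROM (SELECT location FROM sensors GROUP BY location HAVING COUNT(*) >= 2)

Result:
COUNT(*)
--------
1       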